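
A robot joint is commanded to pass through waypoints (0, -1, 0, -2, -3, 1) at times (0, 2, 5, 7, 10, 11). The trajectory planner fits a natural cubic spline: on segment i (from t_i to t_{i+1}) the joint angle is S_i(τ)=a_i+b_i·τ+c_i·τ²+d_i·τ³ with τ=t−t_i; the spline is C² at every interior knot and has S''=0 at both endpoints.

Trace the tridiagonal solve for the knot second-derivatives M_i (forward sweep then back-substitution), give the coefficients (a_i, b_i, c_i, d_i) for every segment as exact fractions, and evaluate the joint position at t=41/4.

  seg 0: a=0 b=-9353/12282 c=0 d=803/12282
  seg 1: a=-1 b=283/12282 c=803/2047 d=-10643/110538
  seg 2: a=0 b=-1369/6141 c=-5825/12282 d=351/8188
  seg 3: a=-2 b=-9860/6141 c=-1333/6141 d=11812/55269
  seg 4: a=-3 b=17578/6141 c=3493/2047 d=-3493/6141
S(41/4) = -286467/131008

Δ: Δ0=-1/2, Δ1=1/3, Δ2=-1, Δ3=-1/3, Δ4=4
row 1: diag=10, rhs=5; c'=3/10, d'=1/2
row 2: denom=10−3·3/10=91/10; d'=(-8−3·1/2)/(91/10)=-95/91
row 3: denom=10−2·20/91=870/91; d'=(4−2·-95/91)/(870/91)=277/435
row 4: denom=8−3·91/290=2047/290; d'=(26−3·277/435)/(2047/290)=6986/2047
back: M4=6986/2047
back: M3=277/435−91/290·6986/2047=-2666/6141
back: M2=-95/91−20/91·-2666/6141=-5825/6141
back: M1=1/2−3/10·-5825/6141=1606/2047
M: M0=0, M1=1606/2047, M2=-5825/6141, M3=-2666/6141, M4=6986/2047, M5=0
seg 0: a=0, c=M0/2=0, d=(M1−M0)/(6·2)=803/12282, b=Δ0−h0·(2M0+M1)/6=-9353/12282
seg 1: a=-1, c=M1/2=803/2047, d=(M2−M1)/(6·3)=-10643/110538, b=Δ1−h1·(2M1+M2)/6=283/12282
seg 2: a=0, c=M2/2=-5825/12282, d=(M3−M2)/(6·2)=351/8188, b=Δ2−h2·(2M2+M3)/6=-1369/6141
seg 3: a=-2, c=M3/2=-1333/6141, d=(M4−M3)/(6·3)=11812/55269, b=Δ3−h3·(2M3+M4)/6=-9860/6141
seg 4: a=-3, c=M4/2=3493/2047, d=(M5−M4)/(6·1)=-3493/6141, b=Δ4−h4·(2M4+M5)/6=17578/6141
t_q=41/4 → seg 4, τ=1/4; S=-3+17578/6141·τ+3493/2047·τ²+-3493/6141·τ³=-286467/131008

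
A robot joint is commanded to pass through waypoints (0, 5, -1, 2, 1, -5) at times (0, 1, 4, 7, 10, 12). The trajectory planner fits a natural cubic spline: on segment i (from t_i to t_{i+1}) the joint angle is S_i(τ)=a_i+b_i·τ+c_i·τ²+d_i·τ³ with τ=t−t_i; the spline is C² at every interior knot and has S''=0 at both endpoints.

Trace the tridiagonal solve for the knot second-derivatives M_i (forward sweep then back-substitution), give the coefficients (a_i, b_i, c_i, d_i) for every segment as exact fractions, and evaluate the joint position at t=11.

Δ: Δ0=5, Δ1=-2, Δ2=1, Δ3=-1/3, Δ4=-3
row 1: diag=8, rhs=-42; c'=3/8, d'=-21/4
row 2: denom=12−3·3/8=87/8; d'=(18−3·-21/4)/(87/8)=90/29
row 3: denom=12−3·8/29=324/29; d'=(-8−3·90/29)/(324/29)=-251/162
row 4: denom=10−3·29/108=331/36; d'=(-16−3·-251/162)/(331/36)=-1226/993
back: M4=-1226/993
back: M3=-251/162−29/108·-1226/993=-3628/2979
back: M2=90/29−8/29·-3628/2979=10246/2979
back: M1=-21/4−3/8·10246/2979=-6494/993
M: M0=0, M1=-6494/993, M2=10246/2979, M3=-3628/2979, M4=-1226/993, M5=0
seg 0: a=0, c=M0/2=0, d=(M1−M0)/(6·1)=-3247/2979, b=Δ0−h0·(2M0+M1)/6=18142/2979
seg 1: a=5, c=M1/2=-3247/993, d=(M2−M1)/(6·3)=14864/26811, b=Δ1−h1·(2M1+M2)/6=8401/2979
seg 2: a=-1, c=M2/2=5123/2979, d=(M3−M2)/(6·3)=-6937/26811, b=Δ2−h2·(2M2+M3)/6=-5453/2979
seg 3: a=2, c=M3/2=-1814/2979, d=(M4−M3)/(6·3)=-25/26811, b=Δ3−h3·(2M3+M4)/6=4474/2979
seg 4: a=1, c=M4/2=-613/993, d=(M5−M4)/(6·2)=613/5958, b=Δ4−h4·(2M4+M5)/6=-6485/2979
t_q=11 → seg 4, τ=1; S=1+-6485/2979·τ+-613/993·τ²+613/5958·τ³=-3359/1986

  seg 0: a=0 b=18142/2979 c=0 d=-3247/2979
  seg 1: a=5 b=8401/2979 c=-3247/993 d=14864/26811
  seg 2: a=-1 b=-5453/2979 c=5123/2979 d=-6937/26811
  seg 3: a=2 b=4474/2979 c=-1814/2979 d=-25/26811
  seg 4: a=1 b=-6485/2979 c=-613/993 d=613/5958
S(11) = -3359/1986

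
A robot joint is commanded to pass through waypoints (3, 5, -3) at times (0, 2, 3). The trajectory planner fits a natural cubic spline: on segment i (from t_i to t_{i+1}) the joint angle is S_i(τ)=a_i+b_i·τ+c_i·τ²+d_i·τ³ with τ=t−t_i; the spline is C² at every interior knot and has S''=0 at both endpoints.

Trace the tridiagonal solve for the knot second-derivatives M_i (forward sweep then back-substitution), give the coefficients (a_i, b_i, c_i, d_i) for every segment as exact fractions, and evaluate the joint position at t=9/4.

Δ: Δ0=1, Δ1=-8
row 1: diag=6, rhs=-54; c'=1/6, d'=-9
back: M1=-9
M: M0=0, M1=-9, M2=0
seg 0: a=3, c=M0/2=0, d=(M1−M0)/(6·2)=-3/4, b=Δ0−h0·(2M0+M1)/6=4
seg 1: a=5, c=M1/2=-9/2, d=(M2−M1)/(6·1)=3/2, b=Δ1−h1·(2M1+M2)/6=-5
t_q=9/4 → seg 1, τ=1/4; S=5+-5·τ+-9/2·τ²+3/2·τ³=447/128

  seg 0: a=3 b=4 c=0 d=-3/4
  seg 1: a=5 b=-5 c=-9/2 d=3/2
S(9/4) = 447/128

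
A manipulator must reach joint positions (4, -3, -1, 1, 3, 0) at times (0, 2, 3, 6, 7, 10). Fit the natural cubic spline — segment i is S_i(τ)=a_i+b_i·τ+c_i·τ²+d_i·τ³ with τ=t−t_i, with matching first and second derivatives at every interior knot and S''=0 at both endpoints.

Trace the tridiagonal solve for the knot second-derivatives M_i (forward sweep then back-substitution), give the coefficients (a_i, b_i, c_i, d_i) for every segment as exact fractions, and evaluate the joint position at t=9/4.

Δ: Δ0=-7/2, Δ1=2, Δ2=2/3, Δ3=2, Δ4=-1
row 1: diag=6, rhs=33; c'=1/6, d'=11/2
row 2: denom=8−1·1/6=47/6; d'=(-8−1·11/2)/(47/6)=-81/47
row 3: denom=8−3·18/47=322/47; d'=(8−3·-81/47)/(322/47)=619/322
row 4: denom=8−1·47/322=2529/322; d'=(-18−1·619/322)/(2529/322)=-6415/2529
back: M4=-6415/2529
back: M3=619/322−47/322·-6415/2529=5798/2529
back: M2=-81/47−18/47·5798/2529=-731/281
back: M1=11/2−1/6·-731/281=5002/843
M: M0=0, M1=5002/843, M2=-731/281, M3=5798/2529, M4=-6415/2529, M5=0
seg 0: a=4, c=M0/2=0, d=(M1−M0)/(6·2)=2501/5058, b=Δ0−h0·(2M0+M1)/6=-27707/5058
seg 1: a=-3, c=M1/2=2501/843, d=(M2−M1)/(6·1)=-7195/5058, b=Δ1−h1·(2M1+M2)/6=2305/5058
seg 2: a=-1, c=M2/2=-731/562, d=(M3−M2)/(6·3)=12377/45522, b=Δ2−h2·(2M2+M3)/6=5366/2529
seg 3: a=1, c=M3/2=2899/2529, d=(M4−M3)/(6·1)=-1357/1686, b=Δ3−h3·(2M3+M4)/6=8389/5058
seg 4: a=3, c=M4/2=-6415/5058, d=(M5−M4)/(6·3)=6415/45522, b=Δ4−h4·(2M4+M5)/6=3886/2529
t_q=9/4 → seg 1, τ=1/4; S=-3+2305/5058·τ+2501/843·τ²+-7195/5058·τ³=-293809/107904

  seg 0: a=4 b=-27707/5058 c=0 d=2501/5058
  seg 1: a=-3 b=2305/5058 c=2501/843 d=-7195/5058
  seg 2: a=-1 b=5366/2529 c=-731/562 d=12377/45522
  seg 3: a=1 b=8389/5058 c=2899/2529 d=-1357/1686
  seg 4: a=3 b=3886/2529 c=-6415/5058 d=6415/45522
S(9/4) = -293809/107904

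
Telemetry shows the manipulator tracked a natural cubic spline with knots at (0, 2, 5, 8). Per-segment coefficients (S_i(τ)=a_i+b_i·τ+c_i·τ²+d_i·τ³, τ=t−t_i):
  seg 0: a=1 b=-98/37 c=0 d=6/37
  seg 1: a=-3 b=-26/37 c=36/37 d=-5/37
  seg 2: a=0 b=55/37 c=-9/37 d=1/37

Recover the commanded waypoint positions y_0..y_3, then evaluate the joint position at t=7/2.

y_0 = S_0(0) = a_0 = 1
y_1 = S_1(0) = a_1 = -3
y_2 = S_2(0) = a_2 = 0
y_3 = S_2(3) = 3
t_q=7/2 is in segment 1 (τ=3/2); S_1(τ)=-687/296

y_0=1 y_1=-3 y_2=0 y_3=3
S(7/2) = -687/296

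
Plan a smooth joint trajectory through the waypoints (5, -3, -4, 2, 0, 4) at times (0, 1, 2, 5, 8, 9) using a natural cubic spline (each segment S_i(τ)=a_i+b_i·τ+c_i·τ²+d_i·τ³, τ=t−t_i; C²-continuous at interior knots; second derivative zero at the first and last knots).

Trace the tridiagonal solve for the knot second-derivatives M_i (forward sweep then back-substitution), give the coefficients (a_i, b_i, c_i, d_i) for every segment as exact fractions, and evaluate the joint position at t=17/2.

  seg 0: a=5 b=-23273/2409 c=0 d=4001/2409
  seg 1: a=-3 b=-11270/2409 c=4001/803 d=-3142/2409
  seg 2: a=-4 b=3310/2409 c=859/803 d=-6223/21681
  seg 3: a=2 b=103/2409 c=-3646/2409 d=839/1971
  seg 4: a=0 b=5914/2409 c=1861/803 d=-1861/2409
S(17/2) = 10987/6424

Δ: Δ0=-8, Δ1=-1, Δ2=2, Δ3=-2/3, Δ4=4
row 1: diag=4, rhs=42; c'=1/4, d'=21/2
row 2: denom=8−1·1/4=31/4; d'=(18−1·21/2)/(31/4)=30/31
row 3: denom=12−3·12/31=336/31; d'=(-16−3·30/31)/(336/31)=-293/168
row 4: denom=8−3·31/112=803/112; d'=(28−3·-293/168)/(803/112)=3722/803
back: M4=3722/803
back: M3=-293/168−31/112·3722/803=-7292/2409
back: M2=30/31−12/31·-7292/2409=1718/803
back: M1=21/2−1/4·1718/803=8002/803
M: M0=0, M1=8002/803, M2=1718/803, M3=-7292/2409, M4=3722/803, M5=0
seg 0: a=5, c=M0/2=0, d=(M1−M0)/(6·1)=4001/2409, b=Δ0−h0·(2M0+M1)/6=-23273/2409
seg 1: a=-3, c=M1/2=4001/803, d=(M2−M1)/(6·1)=-3142/2409, b=Δ1−h1·(2M1+M2)/6=-11270/2409
seg 2: a=-4, c=M2/2=859/803, d=(M3−M2)/(6·3)=-6223/21681, b=Δ2−h2·(2M2+M3)/6=3310/2409
seg 3: a=2, c=M3/2=-3646/2409, d=(M4−M3)/(6·3)=839/1971, b=Δ3−h3·(2M3+M4)/6=103/2409
seg 4: a=0, c=M4/2=1861/803, d=(M5−M4)/(6·1)=-1861/2409, b=Δ4−h4·(2M4+M5)/6=5914/2409
t_q=17/2 → seg 4, τ=1/2; S=0+5914/2409·τ+1861/803·τ²+-1861/2409·τ³=10987/6424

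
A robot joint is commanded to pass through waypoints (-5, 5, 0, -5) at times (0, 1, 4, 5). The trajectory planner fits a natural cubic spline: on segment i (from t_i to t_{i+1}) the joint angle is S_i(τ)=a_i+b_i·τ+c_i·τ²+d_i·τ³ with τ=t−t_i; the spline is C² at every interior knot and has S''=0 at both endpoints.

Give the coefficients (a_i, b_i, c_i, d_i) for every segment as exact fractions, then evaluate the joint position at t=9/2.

Δ: Δ0=10, Δ1=-5/3, Δ2=-5
row 1: diag=8, rhs=-70; c'=3/8, d'=-35/4
row 2: denom=8−3·3/8=55/8; d'=(-20−3·-35/4)/(55/8)=10/11
back: M2=10/11
back: M1=-35/4−3/8·10/11=-100/11
M: M0=0, M1=-100/11, M2=10/11, M3=0
seg 0: a=-5, c=M0/2=0, d=(M1−M0)/(6·1)=-50/33, b=Δ0−h0·(2M0+M1)/6=380/33
seg 1: a=5, c=M1/2=-50/11, d=(M2−M1)/(6·3)=5/9, b=Δ1−h1·(2M1+M2)/6=230/33
seg 2: a=0, c=M2/2=5/11, d=(M3−M2)/(6·1)=-5/33, b=Δ2−h2·(2M2+M3)/6=-175/33
t_q=9/2 → seg 2, τ=1/2; S=0+-175/33·τ+5/11·τ²+-5/33·τ³=-225/88

  seg 0: a=-5 b=380/33 c=0 d=-50/33
  seg 1: a=5 b=230/33 c=-50/11 d=5/9
  seg 2: a=0 b=-175/33 c=5/11 d=-5/33
S(9/2) = -225/88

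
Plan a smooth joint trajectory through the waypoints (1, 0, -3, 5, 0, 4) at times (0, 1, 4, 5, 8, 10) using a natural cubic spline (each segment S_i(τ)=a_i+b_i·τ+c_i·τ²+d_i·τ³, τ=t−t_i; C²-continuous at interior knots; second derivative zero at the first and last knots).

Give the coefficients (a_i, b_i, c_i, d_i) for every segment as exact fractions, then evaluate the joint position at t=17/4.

Δ: Δ0=-1, Δ1=-1, Δ2=8, Δ3=-5/3, Δ4=2
row 1: diag=8, rhs=0; c'=3/8, d'=0
row 2: denom=8−3·3/8=55/8; d'=(54−3·0)/(55/8)=432/55
row 3: denom=8−1·8/55=432/55; d'=(-58−1·432/55)/(432/55)=-1811/216
row 4: denom=10−3·55/144=425/48; d'=(22−3·-1811/216)/(425/48)=1358/255
back: M4=1358/255
back: M3=-1811/216−55/144·1358/255=-1594/153
back: M2=432/55−8/55·-1594/153=7168/765
back: M1=0−3/8·7168/765=-896/255
M: M0=0, M1=-896/255, M2=7168/765, M3=-1594/153, M4=1358/255, M5=0
seg 0: a=1, c=M0/2=0, d=(M1−M0)/(6·1)=-448/765, b=Δ0−h0·(2M0+M1)/6=-317/765
seg 1: a=0, c=M1/2=-448/255, d=(M2−M1)/(6·3)=4928/6885, b=Δ1−h1·(2M1+M2)/6=-1661/765
seg 2: a=-3, c=M2/2=3584/765, d=(M3−M2)/(6·1)=-841/255, b=Δ2−h2·(2M2+M3)/6=5059/765
seg 3: a=5, c=M3/2=-797/153, d=(M4−M3)/(6·3)=6022/6885, b=Δ3−h3·(2M3+M4)/6=274/45
seg 4: a=0, c=M4/2=679/255, d=(M5−M4)/(6·2)=-679/1530, b=Δ4−h4·(2M4+M5)/6=-1186/765
t_q=17/4 → seg 2, τ=1/4; S=-3+5059/765·τ+3584/765·τ²+-841/255·τ³=-18041/16320

  seg 0: a=1 b=-317/765 c=0 d=-448/765
  seg 1: a=0 b=-1661/765 c=-448/255 d=4928/6885
  seg 2: a=-3 b=5059/765 c=3584/765 d=-841/255
  seg 3: a=5 b=274/45 c=-797/153 d=6022/6885
  seg 4: a=0 b=-1186/765 c=679/255 d=-679/1530
S(17/4) = -18041/16320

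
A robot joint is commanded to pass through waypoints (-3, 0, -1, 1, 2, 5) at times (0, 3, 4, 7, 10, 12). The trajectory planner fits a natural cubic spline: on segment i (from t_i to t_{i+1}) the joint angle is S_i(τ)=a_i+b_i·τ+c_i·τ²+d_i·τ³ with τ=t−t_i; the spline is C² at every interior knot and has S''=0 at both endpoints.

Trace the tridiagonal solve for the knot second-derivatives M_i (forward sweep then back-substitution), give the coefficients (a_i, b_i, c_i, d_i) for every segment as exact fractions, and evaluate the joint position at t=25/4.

  seg 0: a=-3 b=2595/1394 c=0 d=-1201/12546
  seg 1: a=0 b=-504/697 c=-1201/1394 d=815/1394
  seg 2: a=-1 b=-965/1394 c=622/697 d=-5513/37638
  seg 3: a=1 b=29/41 c=-1781/4182 d=3779/37638
  seg 4: a=2 b=1203/1394 c=333/697 d=-111/1394
S(25/4) = 26029/89216

Δ: Δ0=1, Δ1=-1, Δ2=2/3, Δ3=1/3, Δ4=3/2
row 1: diag=8, rhs=-12; c'=1/8, d'=-3/2
row 2: denom=8−1·1/8=63/8; d'=(10−1·-3/2)/(63/8)=92/63
row 3: denom=12−3·8/21=76/7; d'=(-2−3·92/63)/(76/7)=-67/114
row 4: denom=10−3·21/76=697/76; d'=(7−3·-67/114)/(697/76)=666/697
back: M4=666/697
back: M3=-67/114−21/76·666/697=-1781/2091
back: M2=92/63−8/21·-1781/2091=1244/697
back: M1=-3/2−1/8·1244/697=-1201/697
M: M0=0, M1=-1201/697, M2=1244/697, M3=-1781/2091, M4=666/697, M5=0
seg 0: a=-3, c=M0/2=0, d=(M1−M0)/(6·3)=-1201/12546, b=Δ0−h0·(2M0+M1)/6=2595/1394
seg 1: a=0, c=M1/2=-1201/1394, d=(M2−M1)/(6·1)=815/1394, b=Δ1−h1·(2M1+M2)/6=-504/697
seg 2: a=-1, c=M2/2=622/697, d=(M3−M2)/(6·3)=-5513/37638, b=Δ2−h2·(2M2+M3)/6=-965/1394
seg 3: a=1, c=M3/2=-1781/4182, d=(M4−M3)/(6·3)=3779/37638, b=Δ3−h3·(2M3+M4)/6=29/41
seg 4: a=2, c=M4/2=333/697, d=(M5−M4)/(6·2)=-111/1394, b=Δ4−h4·(2M4+M5)/6=1203/1394
t_q=25/4 → seg 2, τ=9/4; S=-1+-965/1394·τ+622/697·τ²+-5513/37638·τ³=26029/89216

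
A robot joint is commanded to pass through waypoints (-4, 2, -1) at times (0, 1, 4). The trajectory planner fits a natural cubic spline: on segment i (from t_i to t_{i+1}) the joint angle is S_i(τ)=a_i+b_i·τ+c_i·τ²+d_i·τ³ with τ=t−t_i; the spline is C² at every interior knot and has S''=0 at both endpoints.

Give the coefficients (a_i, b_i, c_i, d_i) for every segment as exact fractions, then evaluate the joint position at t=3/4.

  seg 0: a=-4 b=55/8 c=0 d=-7/8
  seg 1: a=2 b=17/4 c=-21/8 d=7/24
S(3/4) = 403/512

Δ: Δ0=6, Δ1=-1
row 1: diag=8, rhs=-42; c'=3/8, d'=-21/4
back: M1=-21/4
M: M0=0, M1=-21/4, M2=0
seg 0: a=-4, c=M0/2=0, d=(M1−M0)/(6·1)=-7/8, b=Δ0−h0·(2M0+M1)/6=55/8
seg 1: a=2, c=M1/2=-21/8, d=(M2−M1)/(6·3)=7/24, b=Δ1−h1·(2M1+M2)/6=17/4
t_q=3/4 → seg 0, τ=3/4; S=-4+55/8·τ+0·τ²+-7/8·τ³=403/512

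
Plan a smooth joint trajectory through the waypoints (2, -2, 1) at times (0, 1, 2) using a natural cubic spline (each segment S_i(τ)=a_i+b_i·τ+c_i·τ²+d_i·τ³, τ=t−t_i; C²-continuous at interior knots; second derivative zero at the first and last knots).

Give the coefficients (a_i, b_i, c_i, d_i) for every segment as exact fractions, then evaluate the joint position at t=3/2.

  seg 0: a=2 b=-23/4 c=0 d=7/4
  seg 1: a=-2 b=-1/2 c=21/4 d=-7/4
S(3/2) = -37/32

Δ: Δ0=-4, Δ1=3
row 1: diag=4, rhs=42; c'=1/4, d'=21/2
back: M1=21/2
M: M0=0, M1=21/2, M2=0
seg 0: a=2, c=M0/2=0, d=(M1−M0)/(6·1)=7/4, b=Δ0−h0·(2M0+M1)/6=-23/4
seg 1: a=-2, c=M1/2=21/4, d=(M2−M1)/(6·1)=-7/4, b=Δ1−h1·(2M1+M2)/6=-1/2
t_q=3/2 → seg 1, τ=1/2; S=-2+-1/2·τ+21/4·τ²+-7/4·τ³=-37/32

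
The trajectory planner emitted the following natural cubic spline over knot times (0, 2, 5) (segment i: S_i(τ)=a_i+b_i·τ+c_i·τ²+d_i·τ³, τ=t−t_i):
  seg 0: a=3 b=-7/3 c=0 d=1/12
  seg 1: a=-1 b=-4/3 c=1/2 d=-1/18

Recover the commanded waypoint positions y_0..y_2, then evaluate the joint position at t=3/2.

y_0=3 y_1=-1 y_2=-2
S(3/2) = -7/32

y_0 = S_0(0) = a_0 = 3
y_1 = S_1(0) = a_1 = -1
y_2 = S_1(3) = -2
t_q=3/2 is in segment 0 (τ=3/2); S_0(τ)=-7/32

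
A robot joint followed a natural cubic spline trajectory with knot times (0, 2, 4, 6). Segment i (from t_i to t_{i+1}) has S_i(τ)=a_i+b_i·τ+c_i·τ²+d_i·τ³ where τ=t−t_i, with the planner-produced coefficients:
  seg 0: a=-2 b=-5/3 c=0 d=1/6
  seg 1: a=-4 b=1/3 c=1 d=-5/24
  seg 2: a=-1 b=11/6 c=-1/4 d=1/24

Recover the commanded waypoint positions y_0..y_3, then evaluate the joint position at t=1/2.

y_0 = S_0(0) = a_0 = -2
y_1 = S_1(0) = a_1 = -4
y_2 = S_2(0) = a_2 = -1
y_3 = S_2(2) = 2
t_q=1/2 is in segment 0 (τ=1/2); S_0(τ)=-45/16

y_0=-2 y_1=-4 y_2=-1 y_3=2
S(1/2) = -45/16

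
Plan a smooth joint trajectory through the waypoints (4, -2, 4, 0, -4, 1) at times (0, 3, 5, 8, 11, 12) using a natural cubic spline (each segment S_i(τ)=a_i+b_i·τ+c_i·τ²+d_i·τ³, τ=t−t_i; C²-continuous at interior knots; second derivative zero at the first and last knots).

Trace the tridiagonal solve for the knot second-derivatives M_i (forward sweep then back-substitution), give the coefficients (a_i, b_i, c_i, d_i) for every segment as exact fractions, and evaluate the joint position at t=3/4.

  seg 0: a=4 b=-4859/1272 c=0 d=2315/11448
  seg 1: a=-2 b=1043/636 c=2315/1272 d=-725/1272
  seg 2: a=4 b=441/212 c=-2035/1272 d=1763/11448
  seg 3: a=0 b=-1425/424 c=-34/159 d=3395/11448
  seg 4: a=-4 b=713/212 c=1041/424 d=-347/424
S(3/4) = 33115/27136

Δ: Δ0=-2, Δ1=3, Δ2=-4/3, Δ3=-4/3, Δ4=5
row 1: diag=10, rhs=30; c'=1/5, d'=3
row 2: denom=10−2·1/5=48/5; d'=(-26−2·3)/(48/5)=-10/3
row 3: denom=12−3·5/16=177/16; d'=(0−3·-10/3)/(177/16)=160/177
row 4: denom=8−3·16/59=424/59; d'=(38−3·160/177)/(424/59)=1041/212
back: M4=1041/212
back: M3=160/177−16/59·1041/212=-68/159
back: M2=-10/3−5/16·-68/159=-2035/636
back: M1=3−1/5·-2035/636=2315/636
M: M0=0, M1=2315/636, M2=-2035/636, M3=-68/159, M4=1041/212, M5=0
seg 0: a=4, c=M0/2=0, d=(M1−M0)/(6·3)=2315/11448, b=Δ0−h0·(2M0+M1)/6=-4859/1272
seg 1: a=-2, c=M1/2=2315/1272, d=(M2−M1)/(6·2)=-725/1272, b=Δ1−h1·(2M1+M2)/6=1043/636
seg 2: a=4, c=M2/2=-2035/1272, d=(M3−M2)/(6·3)=1763/11448, b=Δ2−h2·(2M2+M3)/6=441/212
seg 3: a=0, c=M3/2=-34/159, d=(M4−M3)/(6·3)=3395/11448, b=Δ3−h3·(2M3+M4)/6=-1425/424
seg 4: a=-4, c=M4/2=1041/424, d=(M5−M4)/(6·1)=-347/424, b=Δ4−h4·(2M4+M5)/6=713/212
t_q=3/4 → seg 0, τ=3/4; S=4+-4859/1272·τ+0·τ²+2315/11448·τ³=33115/27136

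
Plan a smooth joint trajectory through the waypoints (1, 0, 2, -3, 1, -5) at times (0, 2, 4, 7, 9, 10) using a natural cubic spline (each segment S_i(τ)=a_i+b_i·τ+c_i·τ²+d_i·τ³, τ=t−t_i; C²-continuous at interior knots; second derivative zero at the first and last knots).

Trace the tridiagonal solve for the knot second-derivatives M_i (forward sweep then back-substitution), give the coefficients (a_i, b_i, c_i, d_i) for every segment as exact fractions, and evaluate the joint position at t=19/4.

Δ: Δ0=-1/2, Δ1=1, Δ2=-5/3, Δ3=2, Δ4=-6
row 1: diag=8, rhs=9; c'=1/4, d'=9/8
row 2: denom=10−2·1/4=19/2; d'=(-16−2·9/8)/(19/2)=-73/38
row 3: denom=10−3·6/19=172/19; d'=(22−3·-73/38)/(172/19)=1055/344
row 4: denom=6−2·19/86=239/43; d'=(-48−2·1055/344)/(239/43)=-9311/956
back: M4=-9311/956
back: M3=1055/344−19/86·-9311/956=4989/956
back: M2=-73/38−6/19·4989/956=-853/239
back: M1=9/8−1/4·-853/239=3857/1912
M: M0=0, M1=3857/1912, M2=-853/239, M3=4989/956, M4=-9311/956, M5=0
seg 0: a=1, c=M0/2=0, d=(M1−M0)/(6·2)=3857/22944, b=Δ0−h0·(2M0+M1)/6=-6725/5736
seg 1: a=0, c=M1/2=3857/3824, d=(M2−M1)/(6·2)=-10681/22944, b=Δ1−h1·(2M1+M2)/6=2423/2868
seg 2: a=2, c=M2/2=-853/478, d=(M3−M2)/(6·3)=8401/17208, b=Δ2−h2·(2M2+M3)/6=-4055/5736
seg 3: a=-3, c=M3/2=4989/1912, d=(M4−M3)/(6·2)=-3575/2868, b=Δ3−h3·(2M3+M4)/6=5069/2868
seg 4: a=1, c=M4/2=-9311/1912, d=(M5−M4)/(6·1)=9311/5736, b=Δ4−h4·(2M4+M5)/6=-7897/2868
t_q=19/4 → seg 2, τ=3/4; S=2+-4055/5736·τ+-853/478·τ²+8401/17208·τ³=82227/122368

  seg 0: a=1 b=-6725/5736 c=0 d=3857/22944
  seg 1: a=0 b=2423/2868 c=3857/3824 d=-10681/22944
  seg 2: a=2 b=-4055/5736 c=-853/478 d=8401/17208
  seg 3: a=-3 b=5069/2868 c=4989/1912 d=-3575/2868
  seg 4: a=1 b=-7897/2868 c=-9311/1912 d=9311/5736
S(19/4) = 82227/122368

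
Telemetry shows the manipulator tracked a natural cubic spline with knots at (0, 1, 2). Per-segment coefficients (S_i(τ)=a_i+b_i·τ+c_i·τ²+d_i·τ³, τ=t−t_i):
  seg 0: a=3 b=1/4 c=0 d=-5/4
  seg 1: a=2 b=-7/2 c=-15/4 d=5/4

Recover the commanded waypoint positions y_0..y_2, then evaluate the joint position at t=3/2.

y_0 = S_0(0) = a_0 = 3
y_1 = S_1(0) = a_1 = 2
y_2 = S_1(1) = -4
t_q=3/2 is in segment 1 (τ=1/2); S_1(τ)=-17/32

y_0=3 y_1=2 y_2=-4
S(3/2) = -17/32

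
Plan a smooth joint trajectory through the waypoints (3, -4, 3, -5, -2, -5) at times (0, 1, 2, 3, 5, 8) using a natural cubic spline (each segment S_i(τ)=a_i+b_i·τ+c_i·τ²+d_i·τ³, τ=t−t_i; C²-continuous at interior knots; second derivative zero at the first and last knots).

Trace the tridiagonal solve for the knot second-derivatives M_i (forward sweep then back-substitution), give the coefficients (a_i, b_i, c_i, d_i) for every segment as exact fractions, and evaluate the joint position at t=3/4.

  seg 0: a=3 b=-298/25 c=0 d=123/25
  seg 1: a=-4 b=71/25 c=369/25 d=-53/5
  seg 2: a=3 b=14/25 c=-426/25 d=212/25
  seg 3: a=-5 b=-202/25 c=42/5 d=-361/200
  seg 4: a=-2 b=193/50 c=-243/100 d=27/100
S(3/4) = -6183/1600

Δ: Δ0=-7, Δ1=7, Δ2=-8, Δ3=3/2, Δ4=-1
row 1: diag=4, rhs=84; c'=1/4, d'=21
row 2: denom=4−1·1/4=15/4; d'=(-90−1·21)/(15/4)=-148/5
row 3: denom=6−1·4/15=86/15; d'=(57−1·-148/5)/(86/15)=1299/86
row 4: denom=10−2·15/43=400/43; d'=(-15−2·1299/86)/(400/43)=-243/50
back: M4=-243/50
back: M3=1299/86−15/43·-243/50=84/5
back: M2=-148/5−4/15·84/5=-852/25
back: M1=21−1/4·-852/25=738/25
M: M0=0, M1=738/25, M2=-852/25, M3=84/5, M4=-243/50, M5=0
seg 0: a=3, c=M0/2=0, d=(M1−M0)/(6·1)=123/25, b=Δ0−h0·(2M0+M1)/6=-298/25
seg 1: a=-4, c=M1/2=369/25, d=(M2−M1)/(6·1)=-53/5, b=Δ1−h1·(2M1+M2)/6=71/25
seg 2: a=3, c=M2/2=-426/25, d=(M3−M2)/(6·1)=212/25, b=Δ2−h2·(2M2+M3)/6=14/25
seg 3: a=-5, c=M3/2=42/5, d=(M4−M3)/(6·2)=-361/200, b=Δ3−h3·(2M3+M4)/6=-202/25
seg 4: a=-2, c=M4/2=-243/100, d=(M5−M4)/(6·3)=27/100, b=Δ4−h4·(2M4+M5)/6=193/50
t_q=3/4 → seg 0, τ=3/4; S=3+-298/25·τ+0·τ²+123/25·τ³=-6183/1600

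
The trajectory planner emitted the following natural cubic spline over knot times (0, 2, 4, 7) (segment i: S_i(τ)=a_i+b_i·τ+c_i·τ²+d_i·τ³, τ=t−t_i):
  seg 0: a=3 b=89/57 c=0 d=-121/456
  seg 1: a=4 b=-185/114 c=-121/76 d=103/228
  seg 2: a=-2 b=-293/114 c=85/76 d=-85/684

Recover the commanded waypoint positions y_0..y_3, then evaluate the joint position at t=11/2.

y_0=3 y_1=4 y_2=-2 y_3=-3
S(11/2) = -2285/608

y_0 = S_0(0) = a_0 = 3
y_1 = S_1(0) = a_1 = 4
y_2 = S_2(0) = a_2 = -2
y_3 = S_2(3) = -3
t_q=11/2 is in segment 2 (τ=3/2); S_2(τ)=-2285/608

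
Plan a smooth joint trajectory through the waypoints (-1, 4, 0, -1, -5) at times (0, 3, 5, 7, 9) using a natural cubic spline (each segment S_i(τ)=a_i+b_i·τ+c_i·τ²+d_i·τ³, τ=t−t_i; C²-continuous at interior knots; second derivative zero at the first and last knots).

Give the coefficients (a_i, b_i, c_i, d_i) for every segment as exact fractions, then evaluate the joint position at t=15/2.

  seg 0: a=-1 b=2545/852 c=0 d=-125/852
  seg 1: a=4 b=-415/426 c=-375/284 d=86/213
  seg 2: a=0 b=-601/426 c=313/284 d=-551/1704
  seg 3: a=-1 b=-188/213 c=-119/142 d=119/852
S(15/2) = -3711/2272

Δ: Δ0=5/3, Δ1=-2, Δ2=-1/2, Δ3=-2
row 1: diag=10, rhs=-22; c'=1/5, d'=-11/5
row 2: denom=8−2·1/5=38/5; d'=(9−2·-11/5)/(38/5)=67/38
row 3: denom=8−2·5/19=142/19; d'=(-9−2·67/38)/(142/19)=-119/71
back: M3=-119/71
back: M2=67/38−5/19·-119/71=313/142
back: M1=-11/5−1/5·313/142=-375/142
M: M0=0, M1=-375/142, M2=313/142, M3=-119/71, M4=0
seg 0: a=-1, c=M0/2=0, d=(M1−M0)/(6·3)=-125/852, b=Δ0−h0·(2M0+M1)/6=2545/852
seg 1: a=4, c=M1/2=-375/284, d=(M2−M1)/(6·2)=86/213, b=Δ1−h1·(2M1+M2)/6=-415/426
seg 2: a=0, c=M2/2=313/284, d=(M3−M2)/(6·2)=-551/1704, b=Δ2−h2·(2M2+M3)/6=-601/426
seg 3: a=-1, c=M3/2=-119/142, d=(M4−M3)/(6·2)=119/852, b=Δ3−h3·(2M3+M4)/6=-188/213
t_q=15/2 → seg 3, τ=1/2; S=-1+-188/213·τ+-119/142·τ²+119/852·τ³=-3711/2272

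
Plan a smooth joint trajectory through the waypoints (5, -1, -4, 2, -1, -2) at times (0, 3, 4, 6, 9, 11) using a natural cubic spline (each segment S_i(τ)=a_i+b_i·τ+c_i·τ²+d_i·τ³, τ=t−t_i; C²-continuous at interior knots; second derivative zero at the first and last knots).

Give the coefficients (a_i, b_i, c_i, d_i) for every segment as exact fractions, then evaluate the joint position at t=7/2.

Δ: Δ0=-2, Δ1=-3, Δ2=3, Δ3=-1, Δ4=-1/2
row 1: diag=8, rhs=-6; c'=1/8, d'=-3/4
row 2: denom=6−1·1/8=47/8; d'=(36−1·-3/4)/(47/8)=294/47
row 3: denom=10−2·16/47=438/47; d'=(-24−2·294/47)/(438/47)=-286/73
row 4: denom=10−3·47/146=1319/146; d'=(3−3·-286/73)/(1319/146)=2154/1319
back: M4=2154/1319
back: M3=-286/73−47/146·2154/1319=-5861/1319
back: M2=294/47−16/47·-5861/1319=10246/1319
back: M1=-3/4−1/8·10246/1319=-2270/1319
M: M0=0, M1=-2270/1319, M2=10246/1319, M3=-5861/1319, M4=2154/1319, M5=0
seg 0: a=5, c=M0/2=0, d=(M1−M0)/(6·3)=-1135/11871, b=Δ0−h0·(2M0+M1)/6=-1503/1319
seg 1: a=-1, c=M1/2=-1135/1319, d=(M2−M1)/(6·1)=2086/1319, b=Δ1−h1·(2M1+M2)/6=-4908/1319
seg 2: a=-4, c=M2/2=5123/1319, d=(M3−M2)/(6·2)=-5369/5276, b=Δ2−h2·(2M2+M3)/6=-920/1319
seg 3: a=2, c=M3/2=-5861/2638, d=(M4−M3)/(6·3)=8015/23742, b=Δ3−h3·(2M3+M4)/6=3465/1319
seg 4: a=-1, c=M4/2=1077/1319, d=(M5−M4)/(6·2)=-359/2638, b=Δ4−h4·(2M4+M5)/6=-4191/2638
t_q=7/2 → seg 1, τ=1/2; S=-1+-4908/1319·τ+-1135/1319·τ²+2086/1319·τ³=-3796/1319

  seg 0: a=5 b=-1503/1319 c=0 d=-1135/11871
  seg 1: a=-1 b=-4908/1319 c=-1135/1319 d=2086/1319
  seg 2: a=-4 b=-920/1319 c=5123/1319 d=-5369/5276
  seg 3: a=2 b=3465/1319 c=-5861/2638 d=8015/23742
  seg 4: a=-1 b=-4191/2638 c=1077/1319 d=-359/2638
S(7/2) = -3796/1319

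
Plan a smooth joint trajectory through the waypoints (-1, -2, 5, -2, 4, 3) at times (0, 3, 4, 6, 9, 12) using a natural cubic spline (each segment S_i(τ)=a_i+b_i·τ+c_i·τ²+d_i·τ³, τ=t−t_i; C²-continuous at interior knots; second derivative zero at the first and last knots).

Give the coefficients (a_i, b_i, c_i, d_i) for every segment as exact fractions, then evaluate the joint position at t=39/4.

  seg 0: a=-1 b=-12761/3222 c=0 d=11687/28998
  seg 1: a=-2 b=11150/1611 c=11687/3222 d=-3811/1074
  seg 2: a=5 b=11375/3222 c=-11306/1611 d=627/358
  seg 3: a=-2 b=-11357/3222 c=5623/1611 d=-15937/28998
  seg 4: a=4 b=4154/1611 c=-4691/3222 d=4691/28998
S(39/4) = 118757/22912

Δ: Δ0=-1/3, Δ1=7, Δ2=-7/2, Δ3=2, Δ4=-1/3
row 1: diag=8, rhs=44; c'=1/8, d'=11/2
row 2: denom=6−1·1/8=47/8; d'=(-63−1·11/2)/(47/8)=-548/47
row 3: denom=10−2·16/47=438/47; d'=(33−2·-548/47)/(438/47)=2647/438
row 4: denom=12−3·47/146=1611/146; d'=(-14−3·2647/438)/(1611/146)=-4691/1611
back: M4=-4691/1611
back: M3=2647/438−47/146·-4691/1611=11246/1611
back: M2=-548/47−16/47·11246/1611=-22612/1611
back: M1=11/2−1/8·-22612/1611=11687/1611
M: M0=0, M1=11687/1611, M2=-22612/1611, M3=11246/1611, M4=-4691/1611, M5=0
seg 0: a=-1, c=M0/2=0, d=(M1−M0)/(6·3)=11687/28998, b=Δ0−h0·(2M0+M1)/6=-12761/3222
seg 1: a=-2, c=M1/2=11687/3222, d=(M2−M1)/(6·1)=-3811/1074, b=Δ1−h1·(2M1+M2)/6=11150/1611
seg 2: a=5, c=M2/2=-11306/1611, d=(M3−M2)/(6·2)=627/358, b=Δ2−h2·(2M2+M3)/6=11375/3222
seg 3: a=-2, c=M3/2=5623/1611, d=(M4−M3)/(6·3)=-15937/28998, b=Δ3−h3·(2M3+M4)/6=-11357/3222
seg 4: a=4, c=M4/2=-4691/3222, d=(M5−M4)/(6·3)=4691/28998, b=Δ4−h4·(2M4+M5)/6=4154/1611
t_q=39/4 → seg 4, τ=3/4; S=4+4154/1611·τ+-4691/3222·τ²+4691/28998·τ³=118757/22912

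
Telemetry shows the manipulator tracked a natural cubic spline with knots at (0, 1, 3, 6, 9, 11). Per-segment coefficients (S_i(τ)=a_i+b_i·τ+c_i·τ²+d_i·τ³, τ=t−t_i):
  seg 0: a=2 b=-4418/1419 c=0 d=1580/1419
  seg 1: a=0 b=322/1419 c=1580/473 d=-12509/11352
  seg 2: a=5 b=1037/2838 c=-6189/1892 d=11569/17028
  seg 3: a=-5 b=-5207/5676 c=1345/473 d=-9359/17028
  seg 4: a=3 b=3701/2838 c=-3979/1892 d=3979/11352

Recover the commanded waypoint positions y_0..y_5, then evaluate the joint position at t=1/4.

y_0=2 y_1=0 y_2=5 y_3=-5 y_4=3 y_5=0
S(1/4) = 9377/7568

y_0 = S_0(0) = a_0 = 2
y_1 = S_1(0) = a_1 = 0
y_2 = S_2(0) = a_2 = 5
y_3 = S_3(0) = a_3 = -5
y_4 = S_4(0) = a_4 = 3
y_5 = S_4(2) = 0
t_q=1/4 is in segment 0 (τ=1/4); S_0(τ)=9377/7568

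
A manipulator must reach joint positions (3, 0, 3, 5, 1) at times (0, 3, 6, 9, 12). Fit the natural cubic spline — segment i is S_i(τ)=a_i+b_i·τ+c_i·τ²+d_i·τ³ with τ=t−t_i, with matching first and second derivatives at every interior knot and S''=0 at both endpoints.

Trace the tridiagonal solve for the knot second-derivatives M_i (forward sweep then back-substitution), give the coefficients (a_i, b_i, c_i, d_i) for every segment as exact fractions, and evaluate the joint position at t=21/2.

Δ: Δ0=-1, Δ1=1, Δ2=2/3, Δ3=-4/3
row 1: diag=12, rhs=12; c'=1/4, d'=1
row 2: denom=12−3·1/4=45/4; d'=(-2−3·1)/(45/4)=-4/9
row 3: denom=12−3·4/15=56/5; d'=(-12−3·-4/9)/(56/5)=-20/21
back: M3=-20/21
back: M2=-4/9−4/15·-20/21=-4/21
back: M1=1−1/4·-4/21=22/21
M: M0=0, M1=22/21, M2=-4/21, M3=-20/21, M4=0
seg 0: a=3, c=M0/2=0, d=(M1−M0)/(6·3)=11/189, b=Δ0−h0·(2M0+M1)/6=-32/21
seg 1: a=0, c=M1/2=11/21, d=(M2−M1)/(6·3)=-13/189, b=Δ1−h1·(2M1+M2)/6=1/21
seg 2: a=3, c=M2/2=-2/21, d=(M3−M2)/(6·3)=-8/189, b=Δ2−h2·(2M2+M3)/6=4/3
seg 3: a=5, c=M3/2=-10/21, d=(M4−M3)/(6·3)=10/189, b=Δ3−h3·(2M3+M4)/6=-8/21
t_q=21/2 → seg 3, τ=3/2; S=5+-8/21·τ+-10/21·τ²+10/189·τ³=99/28

  seg 0: a=3 b=-32/21 c=0 d=11/189
  seg 1: a=0 b=1/21 c=11/21 d=-13/189
  seg 2: a=3 b=4/3 c=-2/21 d=-8/189
  seg 3: a=5 b=-8/21 c=-10/21 d=10/189
S(21/2) = 99/28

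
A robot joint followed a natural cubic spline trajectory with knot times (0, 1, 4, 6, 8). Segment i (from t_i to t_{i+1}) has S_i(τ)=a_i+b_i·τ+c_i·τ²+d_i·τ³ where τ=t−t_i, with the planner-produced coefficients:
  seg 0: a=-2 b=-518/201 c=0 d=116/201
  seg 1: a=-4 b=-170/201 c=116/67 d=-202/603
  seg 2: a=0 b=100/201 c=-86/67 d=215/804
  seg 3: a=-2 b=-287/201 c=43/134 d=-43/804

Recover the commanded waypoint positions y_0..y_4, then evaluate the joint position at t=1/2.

y_0=-2 y_1=-4 y_2=0 y_3=-2 y_4=-4
S(1/2) = -431/134

y_0 = S_0(0) = a_0 = -2
y_1 = S_1(0) = a_1 = -4
y_2 = S_2(0) = a_2 = 0
y_3 = S_3(0) = a_3 = -2
y_4 = S_3(2) = -4
t_q=1/2 is in segment 0 (τ=1/2); S_0(τ)=-431/134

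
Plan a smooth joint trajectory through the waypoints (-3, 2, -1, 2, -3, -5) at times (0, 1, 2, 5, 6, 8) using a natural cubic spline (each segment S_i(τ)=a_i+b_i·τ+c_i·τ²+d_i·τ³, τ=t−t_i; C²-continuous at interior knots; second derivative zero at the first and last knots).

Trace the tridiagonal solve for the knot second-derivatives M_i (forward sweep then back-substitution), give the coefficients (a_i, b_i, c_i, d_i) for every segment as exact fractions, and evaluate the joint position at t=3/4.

Δ: Δ0=5, Δ1=-3, Δ2=1, Δ3=-5, Δ4=-1
row 1: diag=4, rhs=-48; c'=1/4, d'=-12
row 2: denom=8−1·1/4=31/4; d'=(24−1·-12)/(31/4)=144/31
row 3: denom=8−3·12/31=212/31; d'=(-36−3·144/31)/(212/31)=-387/53
row 4: denom=6−1·31/212=1241/212; d'=(24−1·-387/53)/(1241/212)=6636/1241
back: M4=6636/1241
back: M3=-387/53−31/212·6636/1241=-10032/1241
back: M2=144/31−12/31·-10032/1241=9648/1241
back: M1=-12−1/4·9648/1241=-17304/1241
M: M0=0, M1=-17304/1241, M2=9648/1241, M3=-10032/1241, M4=6636/1241, M5=0
seg 0: a=-3, c=M0/2=0, d=(M1−M0)/(6·1)=-2884/1241, b=Δ0−h0·(2M0+M1)/6=9089/1241
seg 1: a=2, c=M1/2=-8652/1241, d=(M2−M1)/(6·1)=4492/1241, b=Δ1−h1·(2M1+M2)/6=437/1241
seg 2: a=-1, c=M2/2=4824/1241, d=(M3−M2)/(6·3)=-3280/3723, b=Δ2−h2·(2M2+M3)/6=-3391/1241
seg 3: a=2, c=M3/2=-5016/1241, d=(M4−M3)/(6·1)=2778/1241, b=Δ3−h3·(2M3+M4)/6=-3967/1241
seg 4: a=-3, c=M4/2=3318/1241, d=(M5−M4)/(6·2)=-553/1241, b=Δ4−h4·(2M4+M5)/6=-5665/1241
t_q=3/4 → seg 0, τ=3/4; S=-3+9089/1241·τ+0·τ²+-2884/1241·τ³=30033/19856

  seg 0: a=-3 b=9089/1241 c=0 d=-2884/1241
  seg 1: a=2 b=437/1241 c=-8652/1241 d=4492/1241
  seg 2: a=-1 b=-3391/1241 c=4824/1241 d=-3280/3723
  seg 3: a=2 b=-3967/1241 c=-5016/1241 d=2778/1241
  seg 4: a=-3 b=-5665/1241 c=3318/1241 d=-553/1241
S(3/4) = 30033/19856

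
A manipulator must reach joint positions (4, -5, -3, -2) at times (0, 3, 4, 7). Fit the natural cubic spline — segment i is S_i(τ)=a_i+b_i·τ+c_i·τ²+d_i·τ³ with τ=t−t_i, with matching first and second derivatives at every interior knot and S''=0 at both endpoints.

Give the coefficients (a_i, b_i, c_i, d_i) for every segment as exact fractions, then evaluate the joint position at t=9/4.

Δ: Δ0=-3, Δ1=2, Δ2=1/3
row 1: diag=8, rhs=30; c'=1/8, d'=15/4
row 2: denom=8−1·1/8=63/8; d'=(-10−1·15/4)/(63/8)=-110/63
back: M2=-110/63
back: M1=15/4−1/8·-110/63=250/63
M: M0=0, M1=250/63, M2=-110/63, M3=0
seg 0: a=4, c=M0/2=0, d=(M1−M0)/(6·3)=125/567, b=Δ0−h0·(2M0+M1)/6=-314/63
seg 1: a=-5, c=M1/2=125/63, d=(M2−M1)/(6·1)=-20/21, b=Δ1−h1·(2M1+M2)/6=61/63
seg 2: a=-3, c=M2/2=-55/63, d=(M3−M2)/(6·3)=55/567, b=Δ2−h2·(2M2+M3)/6=131/63
t_q=9/4 → seg 0, τ=9/4; S=4+-314/63·τ+0·τ²+125/567·τ³=-301/64

  seg 0: a=4 b=-314/63 c=0 d=125/567
  seg 1: a=-5 b=61/63 c=125/63 d=-20/21
  seg 2: a=-3 b=131/63 c=-55/63 d=55/567
S(9/4) = -301/64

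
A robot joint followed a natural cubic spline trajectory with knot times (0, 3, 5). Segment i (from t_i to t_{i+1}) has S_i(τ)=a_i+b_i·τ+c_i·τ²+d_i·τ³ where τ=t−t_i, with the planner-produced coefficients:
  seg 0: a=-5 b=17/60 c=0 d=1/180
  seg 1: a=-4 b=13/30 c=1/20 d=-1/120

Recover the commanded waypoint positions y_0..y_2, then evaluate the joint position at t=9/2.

y_0=-5 y_1=-4 y_2=-3
S(9/2) = -209/64

y_0 = S_0(0) = a_0 = -5
y_1 = S_1(0) = a_1 = -4
y_2 = S_1(2) = -3
t_q=9/2 is in segment 1 (τ=3/2); S_1(τ)=-209/64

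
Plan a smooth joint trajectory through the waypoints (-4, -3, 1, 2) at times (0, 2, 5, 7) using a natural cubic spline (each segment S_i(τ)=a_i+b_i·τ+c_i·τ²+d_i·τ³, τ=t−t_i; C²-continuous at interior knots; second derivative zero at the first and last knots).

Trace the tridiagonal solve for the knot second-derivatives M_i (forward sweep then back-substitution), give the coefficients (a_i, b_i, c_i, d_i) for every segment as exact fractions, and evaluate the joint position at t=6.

  seg 0: a=-4 b=11/42 c=0 d=5/84
  seg 1: a=-3 b=41/42 c=5/14 d=-5/63
  seg 2: a=1 b=41/42 c=-5/14 d=5/84
S(6) = 47/28

Δ: Δ0=1/2, Δ1=4/3, Δ2=1/2
row 1: diag=10, rhs=5; c'=3/10, d'=1/2
row 2: denom=10−3·3/10=91/10; d'=(-5−3·1/2)/(91/10)=-5/7
back: M2=-5/7
back: M1=1/2−3/10·-5/7=5/7
M: M0=0, M1=5/7, M2=-5/7, M3=0
seg 0: a=-4, c=M0/2=0, d=(M1−M0)/(6·2)=5/84, b=Δ0−h0·(2M0+M1)/6=11/42
seg 1: a=-3, c=M1/2=5/14, d=(M2−M1)/(6·3)=-5/63, b=Δ1−h1·(2M1+M2)/6=41/42
seg 2: a=1, c=M2/2=-5/14, d=(M3−M2)/(6·2)=5/84, b=Δ2−h2·(2M2+M3)/6=41/42
t_q=6 → seg 2, τ=1; S=1+41/42·τ+-5/14·τ²+5/84·τ³=47/28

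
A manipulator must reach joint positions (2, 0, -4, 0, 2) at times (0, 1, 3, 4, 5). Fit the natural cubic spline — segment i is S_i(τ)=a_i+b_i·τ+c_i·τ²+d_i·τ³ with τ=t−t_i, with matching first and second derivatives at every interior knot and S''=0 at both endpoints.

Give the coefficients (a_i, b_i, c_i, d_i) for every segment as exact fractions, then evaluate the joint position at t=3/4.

  seg 0: a=2 b=-96/61 c=0 d=-26/61
  seg 1: a=0 b=-174/61 c=-78/61 d=52/61
  seg 2: a=-4 b=138/61 c=234/61 d=-128/61
  seg 3: a=0 b=222/61 c=-150/61 d=50/61
S(3/4) = 1249/1952

Δ: Δ0=-2, Δ1=-2, Δ2=4, Δ3=2
row 1: diag=6, rhs=0; c'=1/3, d'=0
row 2: denom=6−2·1/3=16/3; d'=(36−2·0)/(16/3)=27/4
row 3: denom=4−1·3/16=61/16; d'=(-12−1·27/4)/(61/16)=-300/61
back: M3=-300/61
back: M2=27/4−3/16·-300/61=468/61
back: M1=0−1/3·468/61=-156/61
M: M0=0, M1=-156/61, M2=468/61, M3=-300/61, M4=0
seg 0: a=2, c=M0/2=0, d=(M1−M0)/(6·1)=-26/61, b=Δ0−h0·(2M0+M1)/6=-96/61
seg 1: a=0, c=M1/2=-78/61, d=(M2−M1)/(6·2)=52/61, b=Δ1−h1·(2M1+M2)/6=-174/61
seg 2: a=-4, c=M2/2=234/61, d=(M3−M2)/(6·1)=-128/61, b=Δ2−h2·(2M2+M3)/6=138/61
seg 3: a=0, c=M3/2=-150/61, d=(M4−M3)/(6·1)=50/61, b=Δ3−h3·(2M3+M4)/6=222/61
t_q=3/4 → seg 0, τ=3/4; S=2+-96/61·τ+0·τ²+-26/61·τ³=1249/1952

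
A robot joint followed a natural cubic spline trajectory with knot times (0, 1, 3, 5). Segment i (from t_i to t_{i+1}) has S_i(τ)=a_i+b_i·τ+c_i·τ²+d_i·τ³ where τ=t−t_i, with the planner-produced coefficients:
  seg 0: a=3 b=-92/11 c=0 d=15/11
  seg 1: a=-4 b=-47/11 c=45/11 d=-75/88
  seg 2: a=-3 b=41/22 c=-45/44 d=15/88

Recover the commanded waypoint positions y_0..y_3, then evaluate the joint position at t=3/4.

y_0=3 y_1=-4 y_2=-3 y_3=-2
S(3/4) = -1899/704

y_0 = S_0(0) = a_0 = 3
y_1 = S_1(0) = a_1 = -4
y_2 = S_2(0) = a_2 = -3
y_3 = S_2(2) = -2
t_q=3/4 is in segment 0 (τ=3/4); S_0(τ)=-1899/704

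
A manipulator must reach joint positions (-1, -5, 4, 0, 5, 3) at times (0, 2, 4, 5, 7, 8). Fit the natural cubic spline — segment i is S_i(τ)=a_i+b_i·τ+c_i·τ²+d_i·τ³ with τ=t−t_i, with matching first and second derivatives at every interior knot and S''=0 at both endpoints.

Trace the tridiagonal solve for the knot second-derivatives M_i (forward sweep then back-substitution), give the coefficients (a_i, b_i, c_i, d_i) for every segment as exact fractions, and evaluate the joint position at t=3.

  seg 0: a=-1 b=-3209/680 c=0 d=1849/2720
  seg 1: a=-5 b=1169/340 c=5547/1360 d=-965/544
  seg 2: a=4 b=-1043/680 c=-558/85 d=2787/680
  seg 3: a=0 b=-161/68 c=3897/680 d=-1121/680
  seg 4: a=5 b=263/340 c=-2829/680 d=943/680
S(3) = 2021/2720

Δ: Δ0=-2, Δ1=9/2, Δ2=-4, Δ3=5/2, Δ4=-2
row 1: diag=8, rhs=39; c'=1/4, d'=39/8
row 2: denom=6−2·1/4=11/2; d'=(-51−2·39/8)/(11/2)=-243/22
row 3: denom=6−1·2/11=64/11; d'=(39−1·-243/22)/(64/11)=1101/128
row 4: denom=6−2·11/32=85/16; d'=(-27−2·1101/128)/(85/16)=-2829/340
back: M4=-2829/340
back: M3=1101/128−11/32·-2829/340=3897/340
back: M2=-243/22−2/11·3897/340=-1116/85
back: M1=39/8−1/4·-1116/85=5547/680
M: M0=0, M1=5547/680, M2=-1116/85, M3=3897/340, M4=-2829/340, M5=0
seg 0: a=-1, c=M0/2=0, d=(M1−M0)/(6·2)=1849/2720, b=Δ0−h0·(2M0+M1)/6=-3209/680
seg 1: a=-5, c=M1/2=5547/1360, d=(M2−M1)/(6·2)=-965/544, b=Δ1−h1·(2M1+M2)/6=1169/340
seg 2: a=4, c=M2/2=-558/85, d=(M3−M2)/(6·1)=2787/680, b=Δ2−h2·(2M2+M3)/6=-1043/680
seg 3: a=0, c=M3/2=3897/680, d=(M4−M3)/(6·2)=-1121/680, b=Δ3−h3·(2M3+M4)/6=-161/68
seg 4: a=5, c=M4/2=-2829/680, d=(M5−M4)/(6·1)=943/680, b=Δ4−h4·(2M4+M5)/6=263/340
t_q=3 → seg 1, τ=1; S=-5+1169/340·τ+5547/1360·τ²+-965/544·τ³=2021/2720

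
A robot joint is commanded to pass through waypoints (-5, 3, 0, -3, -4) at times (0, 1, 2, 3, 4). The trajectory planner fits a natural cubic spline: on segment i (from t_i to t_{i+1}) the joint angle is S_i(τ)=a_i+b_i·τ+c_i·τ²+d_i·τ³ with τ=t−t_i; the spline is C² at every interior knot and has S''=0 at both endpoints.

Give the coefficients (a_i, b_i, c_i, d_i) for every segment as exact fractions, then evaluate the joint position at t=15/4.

Δ: Δ0=8, Δ1=-3, Δ2=-3, Δ3=-1
row 1: diag=4, rhs=-66; c'=1/4, d'=-33/2
row 2: denom=4−1·1/4=15/4; d'=(0−1·-33/2)/(15/4)=22/5
row 3: denom=4−1·4/15=56/15; d'=(12−1·22/5)/(56/15)=57/28
back: M3=57/28
back: M2=22/5−4/15·57/28=27/7
back: M1=-33/2−1/4·27/7=-489/28
M: M0=0, M1=-489/28, M2=27/7, M3=57/28, M4=0
seg 0: a=-5, c=M0/2=0, d=(M1−M0)/(6·1)=-163/56, b=Δ0−h0·(2M0+M1)/6=611/56
seg 1: a=3, c=M1/2=-489/56, d=(M2−M1)/(6·1)=199/56, b=Δ1−h1·(2M1+M2)/6=61/28
seg 2: a=0, c=M2/2=27/14, d=(M3−M2)/(6·1)=-17/56, b=Δ2−h2·(2M2+M3)/6=-37/8
seg 3: a=-3, c=M3/2=57/56, d=(M4−M3)/(6·1)=-19/56, b=Δ3−h3·(2M3+M4)/6=-47/28
t_q=15/4 → seg 3, τ=3/4; S=-3+-47/28·τ+57/56·τ²+-19/56·τ³=-13725/3584

  seg 0: a=-5 b=611/56 c=0 d=-163/56
  seg 1: a=3 b=61/28 c=-489/56 d=199/56
  seg 2: a=0 b=-37/8 c=27/14 d=-17/56
  seg 3: a=-3 b=-47/28 c=57/56 d=-19/56
S(15/4) = -13725/3584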